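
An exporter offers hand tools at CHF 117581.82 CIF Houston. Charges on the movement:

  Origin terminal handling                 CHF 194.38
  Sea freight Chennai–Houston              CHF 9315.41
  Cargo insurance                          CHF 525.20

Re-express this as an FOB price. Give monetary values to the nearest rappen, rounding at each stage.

Not relevant to the conversion: origin terminal — on the seller under both CIF and FOB; already in the CIF price and stays in the FOB price.
From CIF to FOB, the seller no longer bears: freight, insurance.
FOB price = 117581.82 − 9315.41 − 525.20 = 107741.21

FOB price: CHF 107741.21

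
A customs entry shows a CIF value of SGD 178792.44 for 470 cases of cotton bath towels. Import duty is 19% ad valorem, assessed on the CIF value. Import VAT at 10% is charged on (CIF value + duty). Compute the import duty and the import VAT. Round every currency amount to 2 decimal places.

Import duty: SGD 33970.56; import VAT: SGD 21276.30

Import duty = 178792.44 × 19% = 33970.56
VAT base = CIF + duty = 178792.44 + 33970.56 = 212763.00
Import VAT = 212763.00 × 10% = 21276.30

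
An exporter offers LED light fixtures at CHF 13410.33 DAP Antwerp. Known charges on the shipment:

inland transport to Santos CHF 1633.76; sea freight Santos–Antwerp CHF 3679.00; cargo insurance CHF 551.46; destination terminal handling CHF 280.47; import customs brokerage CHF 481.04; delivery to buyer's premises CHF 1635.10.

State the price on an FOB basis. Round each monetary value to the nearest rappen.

FOB price: CHF 7264.30

Not relevant to the conversion: inland to port — on the seller under both DAP and FOB; already in the DAP price and stays in the FOB price. brokerage — on the buyer under both terms; not part of either seller's price.
From DAP to FOB, the seller no longer bears: freight, insurance, destination terminal, delivery.
FOB price = 13410.33 − 3679.00 − 551.46 − 280.47 − 1635.10 = 7264.30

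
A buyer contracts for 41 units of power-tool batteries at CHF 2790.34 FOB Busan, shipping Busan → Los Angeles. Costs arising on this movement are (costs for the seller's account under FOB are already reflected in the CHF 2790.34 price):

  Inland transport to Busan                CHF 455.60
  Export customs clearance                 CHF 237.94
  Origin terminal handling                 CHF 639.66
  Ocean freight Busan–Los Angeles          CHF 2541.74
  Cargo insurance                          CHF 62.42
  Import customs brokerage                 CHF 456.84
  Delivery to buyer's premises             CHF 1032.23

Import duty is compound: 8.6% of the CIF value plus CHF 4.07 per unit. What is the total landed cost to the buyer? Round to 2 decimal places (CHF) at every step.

FOB: the seller bears costs until goods are on board at the origin port; the buyer bears freight, insurance and all costs thereafter.
Already in the invoice (seller's account under FOB): inland to port, export clearance, origin terminal — exclude.
CIF value = FOB price + freight + insurance = 2790.34 + 2541.74 + 62.42 = 5394.50
Ad valorem component: 5394.50 × 8.6% = 463.93
Specific component: 41 × 4.07 = 166.87
Import duty = 463.93 + 166.87 = 630.80
Buyer bears: freight 2541.74 + insurance 62.42 + brokerage 456.84 + delivery 1032.23 + duty 630.80 = 4724.03
Landed cost = invoice 2790.34 + 4724.03 = 7514.37

Total landed cost: CHF 7514.37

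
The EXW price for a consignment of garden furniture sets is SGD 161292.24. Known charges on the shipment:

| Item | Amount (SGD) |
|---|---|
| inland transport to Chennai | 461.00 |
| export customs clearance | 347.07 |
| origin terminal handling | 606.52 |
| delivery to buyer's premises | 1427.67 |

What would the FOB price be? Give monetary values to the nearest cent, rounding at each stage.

FOB price: SGD 162706.83

Not relevant to the conversion: delivery — on the buyer under both terms; not part of either seller's price.
From EXW to FOB, the seller additionally bears: inland to port, export clearance, origin terminal.
FOB price = 161292.24 + 461.00 + 347.07 + 606.52 = 162706.83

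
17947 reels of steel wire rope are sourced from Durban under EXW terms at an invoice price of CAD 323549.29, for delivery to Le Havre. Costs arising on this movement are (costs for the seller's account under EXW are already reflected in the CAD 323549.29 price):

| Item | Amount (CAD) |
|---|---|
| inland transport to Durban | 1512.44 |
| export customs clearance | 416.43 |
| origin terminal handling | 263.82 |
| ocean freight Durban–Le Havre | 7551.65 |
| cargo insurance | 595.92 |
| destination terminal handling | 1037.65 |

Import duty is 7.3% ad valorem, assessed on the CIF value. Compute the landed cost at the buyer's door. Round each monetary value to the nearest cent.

EXW: the seller makes goods available at their premises; the buyer bears all onward costs.
CIF value = EXW price + inland to port + export clearance + origin terminal + freight + insurance = 323549.29 + 1512.44 + 416.43 + 263.82 + 7551.65 + 595.92 = 333889.55
Import duty = 333889.55 × 7.3% = 24373.94
Buyer bears: inland to port 1512.44 + export clearance 416.43 + origin terminal 263.82 + freight 7551.65 + insurance 595.92 + destination terminal 1037.65 + duty 24373.94 = 35751.85
Landed cost = invoice 323549.29 + 35751.85 = 359301.14

Total landed cost: CAD 359301.14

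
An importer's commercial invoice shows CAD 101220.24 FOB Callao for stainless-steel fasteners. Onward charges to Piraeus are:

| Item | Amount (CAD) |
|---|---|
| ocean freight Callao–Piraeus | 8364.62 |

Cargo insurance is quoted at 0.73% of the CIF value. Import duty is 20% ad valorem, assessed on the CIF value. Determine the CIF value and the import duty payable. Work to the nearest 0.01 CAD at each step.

Let C be the CIF value. C = FOB price + freight + 0.73% × C
C − 0.73% × C = 101220.24 + 8364.62
0.9927 × C = 109584.86
C = 109584.86 / 0.9927 = 110390.71
Insurance premium = 0.73% × 110390.71 = 805.85
Import duty = 110390.71 × 20% = 22078.14

CIF value: CAD 110390.71; import duty: CAD 22078.14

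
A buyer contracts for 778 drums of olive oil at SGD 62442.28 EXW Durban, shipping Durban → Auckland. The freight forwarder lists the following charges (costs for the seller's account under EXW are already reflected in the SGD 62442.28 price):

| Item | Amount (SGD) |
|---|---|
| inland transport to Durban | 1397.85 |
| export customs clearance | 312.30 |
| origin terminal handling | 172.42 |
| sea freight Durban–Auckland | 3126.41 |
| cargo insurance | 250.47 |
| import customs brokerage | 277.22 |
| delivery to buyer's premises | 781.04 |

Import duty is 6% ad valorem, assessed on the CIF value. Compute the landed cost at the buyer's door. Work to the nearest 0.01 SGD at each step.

Total landed cost: SGD 72822.09

EXW: the seller makes goods available at their premises; the buyer bears all onward costs.
CIF value = EXW price + inland to port + export clearance + origin terminal + freight + insurance = 62442.28 + 1397.85 + 312.30 + 172.42 + 3126.41 + 250.47 = 67701.73
Import duty = 67701.73 × 6% = 4062.10
Buyer bears: inland to port 1397.85 + export clearance 312.30 + origin terminal 172.42 + freight 3126.41 + insurance 250.47 + brokerage 277.22 + delivery 781.04 + duty 4062.10 = 10379.81
Landed cost = invoice 62442.28 + 10379.81 = 72822.09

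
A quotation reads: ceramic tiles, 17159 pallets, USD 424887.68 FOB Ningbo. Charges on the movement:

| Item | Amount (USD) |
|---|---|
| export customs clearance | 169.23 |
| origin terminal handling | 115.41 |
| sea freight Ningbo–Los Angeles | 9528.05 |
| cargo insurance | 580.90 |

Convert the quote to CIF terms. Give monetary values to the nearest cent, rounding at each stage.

Not relevant to the conversion: origin terminal, export clearance — on the seller under both FOB and CIF; already in the FOB price and stays in the CIF price.
From FOB to CIF, the seller additionally bears: freight, insurance.
CIF price = 424887.68 + 9528.05 + 580.90 = 434996.63

CIF price: USD 434996.63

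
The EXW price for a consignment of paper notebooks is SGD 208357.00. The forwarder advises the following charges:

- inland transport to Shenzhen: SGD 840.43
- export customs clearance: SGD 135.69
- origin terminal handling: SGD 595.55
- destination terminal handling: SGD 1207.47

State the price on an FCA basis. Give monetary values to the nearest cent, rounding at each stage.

Not relevant to the conversion: origin terminal, destination terminal — on the buyer under both terms; not part of either seller's price.
From EXW to FCA, the seller additionally bears: inland to port, export clearance.
FCA price = 208357.00 + 840.43 + 135.69 = 209333.12

FCA price: SGD 209333.12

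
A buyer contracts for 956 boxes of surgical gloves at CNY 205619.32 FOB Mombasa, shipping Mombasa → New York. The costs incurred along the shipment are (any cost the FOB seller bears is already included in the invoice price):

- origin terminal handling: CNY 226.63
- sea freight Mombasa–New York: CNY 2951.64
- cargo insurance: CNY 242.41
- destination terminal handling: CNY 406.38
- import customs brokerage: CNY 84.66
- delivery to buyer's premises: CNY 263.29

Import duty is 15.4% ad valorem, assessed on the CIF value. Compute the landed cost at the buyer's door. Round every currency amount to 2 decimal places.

FOB: the seller bears costs until goods are on board at the origin port; the buyer bears freight, insurance and all costs thereafter.
Already in the invoice (seller's account under FOB): origin terminal — exclude.
CIF value = FOB price + freight + insurance = 205619.32 + 2951.64 + 242.41 = 208813.37
Import duty = 208813.37 × 15.4% = 32157.26
Buyer bears: freight 2951.64 + insurance 242.41 + destination terminal 406.38 + brokerage 84.66 + delivery 263.29 + duty 32157.26 = 36105.64
Landed cost = invoice 205619.32 + 36105.64 = 241724.96

Total landed cost: CNY 241724.96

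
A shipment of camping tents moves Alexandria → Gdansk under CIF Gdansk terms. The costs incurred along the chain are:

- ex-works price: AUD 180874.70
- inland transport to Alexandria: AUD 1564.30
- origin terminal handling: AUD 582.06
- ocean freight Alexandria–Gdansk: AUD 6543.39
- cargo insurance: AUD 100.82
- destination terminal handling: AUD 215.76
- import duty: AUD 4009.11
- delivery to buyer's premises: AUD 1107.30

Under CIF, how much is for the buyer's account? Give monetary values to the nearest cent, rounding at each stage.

Buyer's account: AUD 5332.17

CIF: the seller pays costs through ocean freight and marine insurance to the destination port.
Seller's account: goods 180874.70 + inland to port 1564.30 + origin terminal 582.06 + freight 6543.39 + insurance 100.82 = 189665.27
Buyer's account: destination terminal 215.76 + duty 4009.11 + delivery 1107.30 = 5332.17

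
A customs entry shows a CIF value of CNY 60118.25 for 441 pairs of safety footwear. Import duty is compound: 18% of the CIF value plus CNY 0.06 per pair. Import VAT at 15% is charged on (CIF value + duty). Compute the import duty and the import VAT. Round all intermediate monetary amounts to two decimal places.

Import duty: CNY 10847.75; import VAT: CNY 10644.90

Ad valorem component: 60118.25 × 18% = 10821.29
Specific component: 441 × 0.06 = 26.46
Import duty = 10821.29 + 26.46 = 10847.75
VAT base = CIF + duty = 60118.25 + 10847.75 = 70966.00
Import VAT = 70966.00 × 15% = 10644.90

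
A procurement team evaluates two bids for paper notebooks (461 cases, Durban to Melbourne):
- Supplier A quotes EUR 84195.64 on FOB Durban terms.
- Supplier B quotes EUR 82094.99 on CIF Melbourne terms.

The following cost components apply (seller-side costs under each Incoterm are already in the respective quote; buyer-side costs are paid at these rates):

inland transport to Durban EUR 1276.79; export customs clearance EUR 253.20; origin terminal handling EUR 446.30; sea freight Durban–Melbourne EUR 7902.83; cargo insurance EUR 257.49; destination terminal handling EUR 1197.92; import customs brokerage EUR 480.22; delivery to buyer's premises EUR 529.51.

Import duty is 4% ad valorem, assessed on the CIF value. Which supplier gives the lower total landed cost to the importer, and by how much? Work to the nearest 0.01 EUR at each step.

Supplier A (FOB):
CIF value = FOB price + freight + insurance = 84195.64 + 7902.83 + 257.49 = 92355.96
Import duty = 92355.96 × 4% = 3694.24
Buyer bears (A): 7902.83 + 257.49 + 1197.92 + 480.22 + 529.51 = 10367.97
Landed cost (A) = invoice 84195.64 + 10367.97 + duty 3694.24 = 98257.85
Supplier B (CIF):
The CIF price already equals the CIF value: 82094.99
Import duty = 82094.99 × 4% = 3283.80
Buyer bears (B): 1197.92 + 480.22 + 529.51 = 2207.65
Landed cost (B) = invoice 82094.99 + 2207.65 + duty 3283.80 = 87586.44
Difference = |98257.85 − 87586.44| = 10671.41

Supplier B is cheaper by EUR 10671.41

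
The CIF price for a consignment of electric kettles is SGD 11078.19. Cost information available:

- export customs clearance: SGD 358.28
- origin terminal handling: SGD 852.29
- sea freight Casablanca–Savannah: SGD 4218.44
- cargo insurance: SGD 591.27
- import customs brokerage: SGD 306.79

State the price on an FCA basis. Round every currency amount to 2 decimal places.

FCA price: SGD 5416.19

Not relevant to the conversion: export clearance — on the seller under both CIF and FCA; already in the CIF price and stays in the FCA price. brokerage — on the buyer under both terms; not part of either seller's price.
From CIF to FCA, the seller no longer bears: origin terminal, freight, insurance.
FCA price = 11078.19 − 852.29 − 4218.44 − 591.27 = 5416.19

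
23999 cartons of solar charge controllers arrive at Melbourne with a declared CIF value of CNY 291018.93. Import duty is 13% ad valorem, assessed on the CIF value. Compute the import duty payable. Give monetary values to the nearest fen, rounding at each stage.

Import duty: CNY 37832.46

Import duty = 291018.93 × 13% = 37832.46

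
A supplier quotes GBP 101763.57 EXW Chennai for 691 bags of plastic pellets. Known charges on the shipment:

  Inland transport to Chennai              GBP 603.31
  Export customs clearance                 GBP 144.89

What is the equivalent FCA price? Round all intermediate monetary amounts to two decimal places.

FCA price: GBP 102511.77

From EXW to FCA, the seller additionally bears: inland to port, export clearance.
FCA price = 101763.57 + 603.31 + 144.89 = 102511.77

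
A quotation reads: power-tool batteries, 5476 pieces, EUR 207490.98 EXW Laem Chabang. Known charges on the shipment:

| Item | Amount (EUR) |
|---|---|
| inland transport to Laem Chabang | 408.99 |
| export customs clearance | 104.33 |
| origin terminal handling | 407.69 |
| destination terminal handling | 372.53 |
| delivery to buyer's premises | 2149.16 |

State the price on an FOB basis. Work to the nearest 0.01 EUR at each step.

Not relevant to the conversion: destination terminal, delivery — on the buyer under both terms; not part of either seller's price.
From EXW to FOB, the seller additionally bears: inland to port, export clearance, origin terminal.
FOB price = 207490.98 + 408.99 + 104.33 + 407.69 = 208411.99

FOB price: EUR 208411.99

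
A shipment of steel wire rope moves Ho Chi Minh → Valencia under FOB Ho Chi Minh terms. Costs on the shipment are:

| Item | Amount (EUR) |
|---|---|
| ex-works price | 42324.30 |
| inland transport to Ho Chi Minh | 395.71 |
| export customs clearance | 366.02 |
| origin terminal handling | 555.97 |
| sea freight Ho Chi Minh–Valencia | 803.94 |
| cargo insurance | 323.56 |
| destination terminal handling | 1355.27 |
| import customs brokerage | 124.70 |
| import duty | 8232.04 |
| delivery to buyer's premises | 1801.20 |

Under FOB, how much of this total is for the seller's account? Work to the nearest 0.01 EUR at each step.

Seller's account: EUR 43642.00

FOB: the seller bears costs until goods are on board at the origin port; the buyer bears freight, insurance and all costs thereafter.
Seller's account: goods 42324.30 + inland to port 395.71 + export clearance 366.02 + origin terminal 555.97 = 43642.00
Buyer's account: freight 803.94 + insurance 323.56 + destination terminal 1355.27 + brokerage 124.70 + duty 8232.04 + delivery 1801.20 = 12640.71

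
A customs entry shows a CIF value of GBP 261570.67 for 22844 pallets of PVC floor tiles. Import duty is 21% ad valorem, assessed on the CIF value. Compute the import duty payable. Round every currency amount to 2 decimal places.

Import duty: GBP 54929.84

Import duty = 261570.67 × 21% = 54929.84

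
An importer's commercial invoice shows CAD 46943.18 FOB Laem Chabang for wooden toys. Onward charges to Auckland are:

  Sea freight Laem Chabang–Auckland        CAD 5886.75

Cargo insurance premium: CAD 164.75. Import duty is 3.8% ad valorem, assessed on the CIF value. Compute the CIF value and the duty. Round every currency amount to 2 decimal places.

CIF value: CAD 52994.68; import duty: CAD 2013.80

CIF = FOB price + freight + insurance
CIF = 46943.18 + 5886.75 + 164.75 = 52994.68
Import duty = 52994.68 × 3.8% = 2013.80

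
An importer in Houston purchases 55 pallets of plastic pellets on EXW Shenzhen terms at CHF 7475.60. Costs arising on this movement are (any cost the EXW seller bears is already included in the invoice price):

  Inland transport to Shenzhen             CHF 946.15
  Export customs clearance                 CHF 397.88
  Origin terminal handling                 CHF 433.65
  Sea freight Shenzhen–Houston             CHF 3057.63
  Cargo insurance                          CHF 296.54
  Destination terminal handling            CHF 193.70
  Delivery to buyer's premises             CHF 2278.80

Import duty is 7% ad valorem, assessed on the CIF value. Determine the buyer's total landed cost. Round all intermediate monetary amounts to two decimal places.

Total landed cost: CHF 15962.47

EXW: the seller makes goods available at their premises; the buyer bears all onward costs.
CIF value = EXW price + inland to port + export clearance + origin terminal + freight + insurance = 7475.60 + 946.15 + 397.88 + 433.65 + 3057.63 + 296.54 = 12607.45
Import duty = 12607.45 × 7% = 882.52
Buyer bears: inland to port 946.15 + export clearance 397.88 + origin terminal 433.65 + freight 3057.63 + insurance 296.54 + destination terminal 193.70 + delivery 2278.80 + duty 882.52 = 8486.87
Landed cost = invoice 7475.60 + 8486.87 = 15962.47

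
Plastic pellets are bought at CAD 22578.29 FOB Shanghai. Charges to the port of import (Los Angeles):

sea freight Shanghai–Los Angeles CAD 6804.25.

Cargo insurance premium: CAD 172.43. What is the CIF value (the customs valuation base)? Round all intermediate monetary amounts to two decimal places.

CIF value: CAD 29554.97

CIF = FOB price + freight + insurance
CIF = 22578.29 + 6804.25 + 172.43 = 29554.97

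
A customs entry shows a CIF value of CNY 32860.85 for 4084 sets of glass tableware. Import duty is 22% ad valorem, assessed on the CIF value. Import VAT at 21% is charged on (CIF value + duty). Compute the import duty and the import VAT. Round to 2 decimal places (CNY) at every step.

Import duty = 32860.85 × 22% = 7229.39
VAT base = CIF + duty = 32860.85 + 7229.39 = 40090.24
Import VAT = 40090.24 × 21% = 8418.95

Import duty: CNY 7229.39; import VAT: CNY 8418.95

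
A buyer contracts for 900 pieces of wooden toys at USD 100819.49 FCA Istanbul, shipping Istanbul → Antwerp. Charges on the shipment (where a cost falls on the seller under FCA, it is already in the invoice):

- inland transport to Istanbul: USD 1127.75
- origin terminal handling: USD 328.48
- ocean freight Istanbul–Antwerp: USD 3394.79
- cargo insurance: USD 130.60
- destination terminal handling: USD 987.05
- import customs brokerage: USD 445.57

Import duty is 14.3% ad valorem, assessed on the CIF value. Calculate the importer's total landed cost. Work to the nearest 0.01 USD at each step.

FCA: the seller delivers export-cleared goods to the carrier; the buyer bears costs from that point.
Already in the invoice (seller's account under FCA): inland to port — exclude.
CIF value = FCA price + origin terminal + freight + insurance = 100819.49 + 328.48 + 3394.79 + 130.60 = 104673.36
Import duty = 104673.36 × 14.3% = 14968.29
Buyer bears: origin terminal 328.48 + freight 3394.79 + insurance 130.60 + destination terminal 987.05 + brokerage 445.57 + duty 14968.29 = 20254.78
Landed cost = invoice 100819.49 + 20254.78 = 121074.27

Total landed cost: USD 121074.27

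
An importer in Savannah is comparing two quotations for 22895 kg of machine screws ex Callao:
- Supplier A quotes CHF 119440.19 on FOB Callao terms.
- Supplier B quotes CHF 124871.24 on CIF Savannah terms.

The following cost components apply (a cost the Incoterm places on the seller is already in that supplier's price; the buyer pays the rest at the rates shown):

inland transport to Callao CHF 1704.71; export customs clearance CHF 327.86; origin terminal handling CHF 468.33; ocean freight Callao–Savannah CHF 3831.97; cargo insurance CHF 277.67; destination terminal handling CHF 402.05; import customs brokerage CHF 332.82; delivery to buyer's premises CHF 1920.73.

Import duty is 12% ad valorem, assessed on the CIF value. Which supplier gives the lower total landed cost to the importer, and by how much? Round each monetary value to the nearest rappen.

Supplier A (FOB):
CIF value = FOB price + freight + insurance = 119440.19 + 3831.97 + 277.67 = 123549.83
Import duty = 123549.83 × 12% = 14825.98
Buyer bears (A): 3831.97 + 277.67 + 402.05 + 332.82 + 1920.73 = 6765.24
Landed cost (A) = invoice 119440.19 + 6765.24 + duty 14825.98 = 141031.41
Supplier B (CIF):
The CIF price already equals the CIF value: 124871.24
Import duty = 124871.24 × 12% = 14984.55
Buyer bears (B): 402.05 + 332.82 + 1920.73 = 2655.60
Landed cost (B) = invoice 124871.24 + 2655.60 + duty 14984.55 = 142511.39
Difference = |141031.41 − 142511.39| = 1479.98

Supplier A is cheaper by CHF 1479.98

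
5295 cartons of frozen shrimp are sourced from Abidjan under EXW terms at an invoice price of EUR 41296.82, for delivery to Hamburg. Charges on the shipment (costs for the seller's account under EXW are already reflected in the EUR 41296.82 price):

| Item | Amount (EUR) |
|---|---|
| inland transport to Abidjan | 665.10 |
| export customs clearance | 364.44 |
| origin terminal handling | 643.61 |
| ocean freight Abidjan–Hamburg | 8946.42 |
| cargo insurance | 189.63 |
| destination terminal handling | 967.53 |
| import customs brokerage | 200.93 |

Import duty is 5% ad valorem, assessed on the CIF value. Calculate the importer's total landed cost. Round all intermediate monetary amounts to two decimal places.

EXW: the seller makes goods available at their premises; the buyer bears all onward costs.
CIF value = EXW price + inland to port + export clearance + origin terminal + freight + insurance = 41296.82 + 665.10 + 364.44 + 643.61 + 8946.42 + 189.63 = 52106.02
Import duty = 52106.02 × 5% = 2605.30
Buyer bears: inland to port 665.10 + export clearance 364.44 + origin terminal 643.61 + freight 8946.42 + insurance 189.63 + destination terminal 967.53 + brokerage 200.93 + duty 2605.30 = 14582.96
Landed cost = invoice 41296.82 + 14582.96 = 55879.78

Total landed cost: EUR 55879.78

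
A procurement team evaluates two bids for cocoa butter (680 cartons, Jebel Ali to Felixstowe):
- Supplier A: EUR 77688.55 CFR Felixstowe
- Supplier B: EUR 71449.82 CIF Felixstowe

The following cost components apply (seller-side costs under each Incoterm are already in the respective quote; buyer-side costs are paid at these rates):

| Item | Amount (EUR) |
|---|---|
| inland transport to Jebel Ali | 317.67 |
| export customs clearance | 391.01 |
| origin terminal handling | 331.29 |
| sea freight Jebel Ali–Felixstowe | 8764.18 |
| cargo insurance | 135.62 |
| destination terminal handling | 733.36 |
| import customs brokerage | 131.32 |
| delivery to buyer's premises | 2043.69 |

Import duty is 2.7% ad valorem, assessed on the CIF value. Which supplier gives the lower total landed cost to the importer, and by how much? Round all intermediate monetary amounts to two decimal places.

Supplier A (CFR):
CIF value = CFR price + insurance = 77688.55 + 135.62 = 77824.17
Import duty = 77824.17 × 2.7% = 2101.25
Buyer bears (A): 135.62 + 733.36 + 131.32 + 2043.69 = 3043.99
Landed cost (A) = invoice 77688.55 + 3043.99 + duty 2101.25 = 82833.79
Supplier B (CIF):
The CIF price already equals the CIF value: 71449.82
Import duty = 71449.82 × 2.7% = 1929.15
Buyer bears (B): 733.36 + 131.32 + 2043.69 = 2908.37
Landed cost (B) = invoice 71449.82 + 2908.37 + duty 1929.15 = 76287.34
Difference = |82833.79 − 76287.34| = 6546.45

Supplier B is cheaper by EUR 6546.45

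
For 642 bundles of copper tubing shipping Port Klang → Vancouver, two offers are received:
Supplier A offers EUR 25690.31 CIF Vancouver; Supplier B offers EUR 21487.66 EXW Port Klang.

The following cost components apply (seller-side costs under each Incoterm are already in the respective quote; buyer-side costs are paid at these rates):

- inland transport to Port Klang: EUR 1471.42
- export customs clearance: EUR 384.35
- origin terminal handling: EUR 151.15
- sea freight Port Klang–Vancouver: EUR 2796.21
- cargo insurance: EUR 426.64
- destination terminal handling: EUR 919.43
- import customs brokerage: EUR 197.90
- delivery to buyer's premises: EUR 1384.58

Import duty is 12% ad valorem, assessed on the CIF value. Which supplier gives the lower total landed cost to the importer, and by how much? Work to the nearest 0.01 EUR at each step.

Supplier A is cheaper by EUR 1150.37

Supplier A (CIF):
The CIF price already equals the CIF value: 25690.31
Import duty = 25690.31 × 12% = 3082.84
Buyer bears (A): 919.43 + 197.90 + 1384.58 = 2501.91
Landed cost (A) = invoice 25690.31 + 2501.91 + duty 3082.84 = 31275.06
Supplier B (EXW):
CIF value = EXW price + inland to port + export clearance + origin terminal + freight + insurance = 21487.66 + 1471.42 + 384.35 + 151.15 + 2796.21 + 426.64 = 26717.43
Import duty = 26717.43 × 12% = 3206.09
Buyer bears (B): 1471.42 + 384.35 + 151.15 + 2796.21 + 426.64 + 919.43 + 197.90 + 1384.58 = 7731.68
Landed cost (B) = invoice 21487.66 + 7731.68 + duty 3206.09 = 32425.43
Difference = |31275.06 − 32425.43| = 1150.37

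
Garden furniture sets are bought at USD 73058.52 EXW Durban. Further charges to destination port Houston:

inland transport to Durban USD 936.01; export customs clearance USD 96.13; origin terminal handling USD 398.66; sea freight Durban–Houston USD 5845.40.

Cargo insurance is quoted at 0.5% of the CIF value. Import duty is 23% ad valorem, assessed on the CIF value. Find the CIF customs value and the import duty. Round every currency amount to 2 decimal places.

CIF value: USD 80738.41; import duty: USD 18569.83

Let C be the CIF value. C = EXW price + pre-shipment costs + freight + 0.5% × C
C − 0.5% × C = 73058.52 + 936.01 + 96.13 + 398.66 + 5845.40
0.995 × C = 80334.72
C = 80334.72 / 0.995 = 80738.41
Insurance premium = 0.5% × 80738.41 = 403.69
Import duty = 80738.41 × 23% = 18569.83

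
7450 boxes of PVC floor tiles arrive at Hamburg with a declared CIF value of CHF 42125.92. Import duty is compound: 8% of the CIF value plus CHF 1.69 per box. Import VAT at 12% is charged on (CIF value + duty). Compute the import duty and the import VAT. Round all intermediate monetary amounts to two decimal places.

Ad valorem component: 42125.92 × 8% = 3370.07
Specific component: 7450 × 1.69 = 12590.50
Import duty = 3370.07 + 12590.50 = 15960.57
VAT base = CIF + duty = 42125.92 + 15960.57 = 58086.49
Import VAT = 58086.49 × 12% = 6970.38

Import duty: CHF 15960.57; import VAT: CHF 6970.38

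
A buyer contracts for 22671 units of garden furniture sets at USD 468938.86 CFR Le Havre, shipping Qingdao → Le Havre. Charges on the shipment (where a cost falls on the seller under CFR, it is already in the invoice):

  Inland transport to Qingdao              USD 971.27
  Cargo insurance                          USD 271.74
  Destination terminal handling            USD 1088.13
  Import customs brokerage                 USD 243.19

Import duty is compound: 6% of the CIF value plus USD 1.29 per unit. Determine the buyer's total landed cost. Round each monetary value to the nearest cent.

CFR: the seller pays costs through ocean freight to the destination port, but not insurance.
Already in the invoice (seller's account under CFR): inland to port — exclude.
CIF value = CFR price + insurance = 468938.86 + 271.74 = 469210.60
Ad valorem component: 469210.60 × 6% = 28152.64
Specific component: 22671 × 1.29 = 29245.59
Import duty = 28152.64 + 29245.59 = 57398.23
Buyer bears: insurance 271.74 + destination terminal 1088.13 + brokerage 243.19 + duty 57398.23 = 59001.29
Landed cost = invoice 468938.86 + 59001.29 = 527940.15

Total landed cost: USD 527940.15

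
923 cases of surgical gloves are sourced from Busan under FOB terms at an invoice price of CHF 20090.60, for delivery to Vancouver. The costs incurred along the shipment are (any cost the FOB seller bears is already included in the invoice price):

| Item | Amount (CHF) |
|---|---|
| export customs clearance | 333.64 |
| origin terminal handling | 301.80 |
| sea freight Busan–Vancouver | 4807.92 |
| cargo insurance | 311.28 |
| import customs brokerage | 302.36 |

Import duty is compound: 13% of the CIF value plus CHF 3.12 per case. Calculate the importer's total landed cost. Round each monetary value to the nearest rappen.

FOB: the seller bears costs until goods are on board at the origin port; the buyer bears freight, insurance and all costs thereafter.
Already in the invoice (seller's account under FOB): export clearance, origin terminal — exclude.
CIF value = FOB price + freight + insurance = 20090.60 + 4807.92 + 311.28 = 25209.80
Ad valorem component: 25209.80 × 13% = 3277.27
Specific component: 923 × 3.12 = 2879.76
Import duty = 3277.27 + 2879.76 = 6157.03
Buyer bears: freight 4807.92 + insurance 311.28 + brokerage 302.36 + duty 6157.03 = 11578.59
Landed cost = invoice 20090.60 + 11578.59 = 31669.19

Total landed cost: CHF 31669.19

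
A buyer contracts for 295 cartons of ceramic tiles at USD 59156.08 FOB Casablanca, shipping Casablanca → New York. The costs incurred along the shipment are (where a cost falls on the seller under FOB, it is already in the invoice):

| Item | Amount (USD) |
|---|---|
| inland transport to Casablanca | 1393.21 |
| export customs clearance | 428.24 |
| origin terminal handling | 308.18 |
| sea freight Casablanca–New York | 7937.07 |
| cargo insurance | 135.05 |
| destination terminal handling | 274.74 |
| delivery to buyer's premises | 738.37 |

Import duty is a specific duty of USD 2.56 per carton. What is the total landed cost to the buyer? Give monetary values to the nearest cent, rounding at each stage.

Total landed cost: USD 68996.51

FOB: the seller bears costs until goods are on board at the origin port; the buyer bears freight, insurance and all costs thereafter.
Already in the invoice (seller's account under FOB): inland to port, export clearance, origin terminal — exclude.
CIF value = FOB price + freight + insurance = 59156.08 + 7937.07 + 135.05 = 67228.20
Import duty = 295 × 2.56 = 755.20
Buyer bears: freight 7937.07 + insurance 135.05 + destination terminal 274.74 + delivery 738.37 + duty 755.20 = 9840.43
Landed cost = invoice 59156.08 + 9840.43 = 68996.51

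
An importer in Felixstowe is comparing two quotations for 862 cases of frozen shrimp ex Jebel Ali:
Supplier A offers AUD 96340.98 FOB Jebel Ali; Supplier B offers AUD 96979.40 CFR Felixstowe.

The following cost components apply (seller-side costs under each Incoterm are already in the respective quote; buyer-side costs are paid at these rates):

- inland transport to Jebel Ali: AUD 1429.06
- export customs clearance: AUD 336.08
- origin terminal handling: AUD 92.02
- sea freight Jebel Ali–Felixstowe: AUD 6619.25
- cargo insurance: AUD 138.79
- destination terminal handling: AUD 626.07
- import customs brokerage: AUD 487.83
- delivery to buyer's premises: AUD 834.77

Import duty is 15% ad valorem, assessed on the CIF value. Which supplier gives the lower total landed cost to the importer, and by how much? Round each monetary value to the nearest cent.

Supplier B is cheaper by AUD 6877.95

Supplier A (FOB):
CIF value = FOB price + freight + insurance = 96340.98 + 6619.25 + 138.79 = 103099.02
Import duty = 103099.02 × 15% = 15464.85
Buyer bears (A): 6619.25 + 138.79 + 626.07 + 487.83 + 834.77 = 8706.71
Landed cost (A) = invoice 96340.98 + 8706.71 + duty 15464.85 = 120512.54
Supplier B (CFR):
CIF value = CFR price + insurance = 96979.40 + 138.79 = 97118.19
Import duty = 97118.19 × 15% = 14567.73
Buyer bears (B): 138.79 + 626.07 + 487.83 + 834.77 = 2087.46
Landed cost (B) = invoice 96979.40 + 2087.46 + duty 14567.73 = 113634.59
Difference = |120512.54 − 113634.59| = 6877.95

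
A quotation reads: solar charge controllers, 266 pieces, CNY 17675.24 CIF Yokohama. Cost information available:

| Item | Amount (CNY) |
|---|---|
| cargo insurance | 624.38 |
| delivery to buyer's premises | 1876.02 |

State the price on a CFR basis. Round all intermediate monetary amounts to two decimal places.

Not relevant to the conversion: delivery — on the buyer under both terms; not part of either seller's price.
From CIF to CFR, the seller no longer bears: insurance.
CFR price = 17675.24 − 624.38 = 17050.86

CFR price: CNY 17050.86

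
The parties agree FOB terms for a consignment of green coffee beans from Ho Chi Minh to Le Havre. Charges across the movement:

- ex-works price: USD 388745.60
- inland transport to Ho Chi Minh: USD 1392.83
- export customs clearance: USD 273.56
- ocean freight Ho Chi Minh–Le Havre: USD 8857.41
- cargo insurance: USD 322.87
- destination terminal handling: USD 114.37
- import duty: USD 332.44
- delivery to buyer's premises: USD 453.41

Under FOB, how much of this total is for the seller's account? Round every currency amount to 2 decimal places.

Seller's account: USD 390411.99

FOB: the seller bears costs until goods are on board at the origin port; the buyer bears freight, insurance and all costs thereafter.
Seller's account: goods 388745.60 + inland to port 1392.83 + export clearance 273.56 = 390411.99
Buyer's account: freight 8857.41 + insurance 322.87 + destination terminal 114.37 + duty 332.44 + delivery 453.41 = 10080.50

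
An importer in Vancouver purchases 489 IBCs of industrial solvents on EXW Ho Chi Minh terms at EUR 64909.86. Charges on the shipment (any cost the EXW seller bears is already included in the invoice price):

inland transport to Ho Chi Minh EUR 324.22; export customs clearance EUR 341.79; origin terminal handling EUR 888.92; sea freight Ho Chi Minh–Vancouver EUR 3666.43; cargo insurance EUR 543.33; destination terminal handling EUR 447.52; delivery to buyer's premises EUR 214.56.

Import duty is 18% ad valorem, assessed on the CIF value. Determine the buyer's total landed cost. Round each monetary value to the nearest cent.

Total landed cost: EUR 84058.05

EXW: the seller makes goods available at their premises; the buyer bears all onward costs.
CIF value = EXW price + inland to port + export clearance + origin terminal + freight + insurance = 64909.86 + 324.22 + 341.79 + 888.92 + 3666.43 + 543.33 = 70674.55
Import duty = 70674.55 × 18% = 12721.42
Buyer bears: inland to port 324.22 + export clearance 341.79 + origin terminal 888.92 + freight 3666.43 + insurance 543.33 + destination terminal 447.52 + delivery 214.56 + duty 12721.42 = 19148.19
Landed cost = invoice 64909.86 + 19148.19 = 84058.05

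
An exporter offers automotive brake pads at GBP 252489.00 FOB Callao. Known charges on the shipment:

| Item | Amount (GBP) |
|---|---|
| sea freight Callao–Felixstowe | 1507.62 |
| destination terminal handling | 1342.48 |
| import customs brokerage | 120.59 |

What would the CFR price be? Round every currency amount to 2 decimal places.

Not relevant to the conversion: destination terminal, brokerage — on the buyer under both terms; not part of either seller's price.
From FOB to CFR, the seller additionally bears: freight.
CFR price = 252489.00 + 1507.62 = 253996.62

CFR price: GBP 253996.62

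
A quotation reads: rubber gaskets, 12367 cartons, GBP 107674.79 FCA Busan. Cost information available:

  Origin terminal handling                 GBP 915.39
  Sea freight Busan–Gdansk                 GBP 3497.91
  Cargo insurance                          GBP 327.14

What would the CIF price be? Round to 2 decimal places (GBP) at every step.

CIF price: GBP 112415.23

From FCA to CIF, the seller additionally bears: origin terminal, freight, insurance.
CIF price = 107674.79 + 915.39 + 3497.91 + 327.14 = 112415.23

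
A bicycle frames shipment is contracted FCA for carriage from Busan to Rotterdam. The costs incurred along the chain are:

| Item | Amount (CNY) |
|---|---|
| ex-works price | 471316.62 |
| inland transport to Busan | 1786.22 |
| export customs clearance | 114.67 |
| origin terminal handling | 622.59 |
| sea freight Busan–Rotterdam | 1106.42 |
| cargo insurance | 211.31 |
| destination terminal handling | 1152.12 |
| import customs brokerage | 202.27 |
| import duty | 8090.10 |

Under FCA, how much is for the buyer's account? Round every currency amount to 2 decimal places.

Buyer's account: CNY 11384.81

FCA: the seller delivers export-cleared goods to the carrier; the buyer bears costs from that point.
Seller's account: goods 471316.62 + inland to port 1786.22 + export clearance 114.67 = 473217.51
Buyer's account: origin terminal 622.59 + freight 1106.42 + insurance 211.31 + destination terminal 1152.12 + brokerage 202.27 + duty 8090.10 = 11384.81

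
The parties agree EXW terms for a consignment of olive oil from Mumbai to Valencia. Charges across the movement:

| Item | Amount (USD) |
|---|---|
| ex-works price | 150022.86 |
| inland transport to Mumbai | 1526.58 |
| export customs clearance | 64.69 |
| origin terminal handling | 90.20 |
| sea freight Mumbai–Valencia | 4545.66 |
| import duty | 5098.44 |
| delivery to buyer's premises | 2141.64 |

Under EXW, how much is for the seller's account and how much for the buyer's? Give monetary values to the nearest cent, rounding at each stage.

Seller: USD 150022.86; buyer: USD 13467.21

EXW: the seller makes goods available at their premises; the buyer bears all onward costs.
Seller's account: goods 150022.86 = 150022.86
Buyer's account: inland to port 1526.58 + export clearance 64.69 + origin terminal 90.20 + freight 4545.66 + duty 5098.44 + delivery 2141.64 = 13467.21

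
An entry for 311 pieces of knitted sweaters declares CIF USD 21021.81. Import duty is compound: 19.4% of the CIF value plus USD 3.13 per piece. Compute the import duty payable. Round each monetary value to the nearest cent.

Ad valorem component: 21021.81 × 19.4% = 4078.23
Specific component: 311 × 3.13 = 973.43
Import duty = 4078.23 + 973.43 = 5051.66

Import duty: USD 5051.66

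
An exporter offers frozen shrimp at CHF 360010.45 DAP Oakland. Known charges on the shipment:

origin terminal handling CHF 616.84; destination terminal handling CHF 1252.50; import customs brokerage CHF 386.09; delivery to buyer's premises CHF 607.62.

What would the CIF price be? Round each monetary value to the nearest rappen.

CIF price: CHF 358150.33

Not relevant to the conversion: origin terminal — on the seller under both DAP and CIF; already in the DAP price and stays in the CIF price. brokerage — on the buyer under both terms; not part of either seller's price.
From DAP to CIF, the seller no longer bears: destination terminal, delivery.
CIF price = 360010.45 − 1252.50 − 607.62 = 358150.33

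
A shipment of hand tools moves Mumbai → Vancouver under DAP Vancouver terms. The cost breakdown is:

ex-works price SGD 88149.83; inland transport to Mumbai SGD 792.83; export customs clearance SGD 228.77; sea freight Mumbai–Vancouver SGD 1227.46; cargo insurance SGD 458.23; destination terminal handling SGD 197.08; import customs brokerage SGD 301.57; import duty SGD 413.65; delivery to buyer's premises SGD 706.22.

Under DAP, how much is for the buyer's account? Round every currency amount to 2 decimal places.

DAP: the seller bears all costs to the named destination except import duty and clearance.
Seller's account: goods 88149.83 + inland to port 792.83 + export clearance 228.77 + freight 1227.46 + insurance 458.23 + destination terminal 197.08 + delivery 706.22 = 91760.42
Buyer's account: brokerage 301.57 + duty 413.65 = 715.22

Buyer's account: SGD 715.22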